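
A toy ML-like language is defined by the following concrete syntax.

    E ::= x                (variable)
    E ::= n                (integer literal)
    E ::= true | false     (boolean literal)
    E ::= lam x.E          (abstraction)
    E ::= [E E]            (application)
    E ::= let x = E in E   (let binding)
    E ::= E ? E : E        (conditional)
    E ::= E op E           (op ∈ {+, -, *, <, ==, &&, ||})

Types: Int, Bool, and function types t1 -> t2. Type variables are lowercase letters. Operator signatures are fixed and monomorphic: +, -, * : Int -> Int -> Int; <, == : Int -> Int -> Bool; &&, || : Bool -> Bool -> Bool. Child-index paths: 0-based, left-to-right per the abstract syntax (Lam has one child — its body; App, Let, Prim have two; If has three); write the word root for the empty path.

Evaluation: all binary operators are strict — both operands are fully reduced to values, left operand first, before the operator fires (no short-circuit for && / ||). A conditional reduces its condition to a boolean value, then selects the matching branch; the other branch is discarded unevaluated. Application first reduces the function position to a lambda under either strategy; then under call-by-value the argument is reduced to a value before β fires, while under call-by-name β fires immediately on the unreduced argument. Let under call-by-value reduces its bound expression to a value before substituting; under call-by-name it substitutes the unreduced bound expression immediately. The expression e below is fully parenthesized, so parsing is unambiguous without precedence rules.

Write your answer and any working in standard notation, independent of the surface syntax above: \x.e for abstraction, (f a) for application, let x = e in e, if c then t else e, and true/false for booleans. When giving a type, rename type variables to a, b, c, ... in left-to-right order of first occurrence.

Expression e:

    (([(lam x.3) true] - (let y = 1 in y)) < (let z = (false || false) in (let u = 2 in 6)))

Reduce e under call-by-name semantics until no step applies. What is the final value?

Answer: true

Derivation:
step 0: ((((\x.3) true) - (let y = 1 in y)) < (let z = (false || false) in (let u = 2 in 6)))
step 1: [beta@0.0] ((3 - (let y = 1 in y)) < (let z = (false || false) in (let u = 2 in 6)))
step 2: [let@0.1] ((3 - 1) < (let z = (false || false) in (let u = 2 in 6)))
step 3: [delta@0] (2 < (let z = (false || false) in (let u = 2 in 6)))
step 4: [let@1] (2 < (let u = 2 in 6))
step 5: [let@1] (2 < 6)
step 6: [delta@root] true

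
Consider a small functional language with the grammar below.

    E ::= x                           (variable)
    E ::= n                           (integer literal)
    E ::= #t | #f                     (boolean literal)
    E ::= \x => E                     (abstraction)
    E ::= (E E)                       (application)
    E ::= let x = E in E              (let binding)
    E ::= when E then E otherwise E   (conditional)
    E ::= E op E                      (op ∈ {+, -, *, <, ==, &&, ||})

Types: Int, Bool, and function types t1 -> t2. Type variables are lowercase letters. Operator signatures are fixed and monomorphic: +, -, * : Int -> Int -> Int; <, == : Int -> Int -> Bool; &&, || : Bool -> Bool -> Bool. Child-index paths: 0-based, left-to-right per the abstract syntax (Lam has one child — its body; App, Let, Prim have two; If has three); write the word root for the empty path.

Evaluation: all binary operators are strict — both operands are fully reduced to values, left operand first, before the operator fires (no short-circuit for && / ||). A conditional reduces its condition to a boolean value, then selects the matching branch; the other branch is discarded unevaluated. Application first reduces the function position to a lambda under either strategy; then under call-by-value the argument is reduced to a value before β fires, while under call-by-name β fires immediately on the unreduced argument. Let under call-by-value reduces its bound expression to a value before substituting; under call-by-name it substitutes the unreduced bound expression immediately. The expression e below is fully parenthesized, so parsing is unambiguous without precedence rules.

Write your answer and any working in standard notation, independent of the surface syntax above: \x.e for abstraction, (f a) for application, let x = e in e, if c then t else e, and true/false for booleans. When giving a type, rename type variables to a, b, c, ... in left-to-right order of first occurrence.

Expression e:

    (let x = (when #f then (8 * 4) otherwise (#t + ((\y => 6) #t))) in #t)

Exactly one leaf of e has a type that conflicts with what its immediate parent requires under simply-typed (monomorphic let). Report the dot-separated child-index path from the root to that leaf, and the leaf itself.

Answer: 0.2.0 : true

Working:
  unify Bool ~ Bool
  unify Int ~ Int
  unify Int ~ Int
  unify Bool ~ Int
  FAIL: mismatch Bool ~ Int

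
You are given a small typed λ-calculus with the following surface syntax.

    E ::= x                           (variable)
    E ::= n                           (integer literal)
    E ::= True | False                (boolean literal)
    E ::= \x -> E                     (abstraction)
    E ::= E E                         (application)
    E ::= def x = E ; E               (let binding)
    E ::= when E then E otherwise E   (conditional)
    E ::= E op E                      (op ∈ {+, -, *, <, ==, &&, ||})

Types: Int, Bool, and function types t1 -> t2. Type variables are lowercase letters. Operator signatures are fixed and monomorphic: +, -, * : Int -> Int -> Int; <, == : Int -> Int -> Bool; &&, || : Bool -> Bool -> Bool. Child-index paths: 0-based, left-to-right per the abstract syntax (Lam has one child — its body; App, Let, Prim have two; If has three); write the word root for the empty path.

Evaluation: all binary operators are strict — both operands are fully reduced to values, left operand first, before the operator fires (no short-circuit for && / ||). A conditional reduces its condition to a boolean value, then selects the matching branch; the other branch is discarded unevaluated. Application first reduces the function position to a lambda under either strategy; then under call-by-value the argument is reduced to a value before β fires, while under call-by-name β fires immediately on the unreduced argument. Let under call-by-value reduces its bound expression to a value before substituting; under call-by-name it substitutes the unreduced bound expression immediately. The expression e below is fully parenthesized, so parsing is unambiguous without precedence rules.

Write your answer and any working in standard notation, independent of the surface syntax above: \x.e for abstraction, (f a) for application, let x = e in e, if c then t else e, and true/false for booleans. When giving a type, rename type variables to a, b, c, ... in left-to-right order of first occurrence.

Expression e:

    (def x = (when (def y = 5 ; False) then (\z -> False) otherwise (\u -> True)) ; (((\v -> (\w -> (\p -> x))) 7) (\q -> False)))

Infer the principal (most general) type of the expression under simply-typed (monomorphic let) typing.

Answer: a -> b -> Bool

Working:
let y : Int
  unify Bool ~ Bool
\z._ : a -> Bool
\u._ : b -> Bool
  unify a -> Bool ~ b -> Bool
  unify a ~ b
  unify Bool ~ Bool
let x : b -> Bool
x : b -> Bool
\p._ : e -> b -> Bool
\w._ : d -> e -> b -> Bool
\v._ : c -> d -> e -> b -> Bool
  unify c -> d -> e -> b -> Bool ~ Int -> f
  unify c ~ Int
  unify d -> e -> b -> Bool ~ f
_ _ : d -> e -> b -> Bool
\q._ : g -> Bool
  unify d -> e -> b -> Bool ~ (g -> Bool) -> h
  unify d ~ g -> Bool
  unify e -> b -> Bool ~ h
_ _ : e -> b -> Bool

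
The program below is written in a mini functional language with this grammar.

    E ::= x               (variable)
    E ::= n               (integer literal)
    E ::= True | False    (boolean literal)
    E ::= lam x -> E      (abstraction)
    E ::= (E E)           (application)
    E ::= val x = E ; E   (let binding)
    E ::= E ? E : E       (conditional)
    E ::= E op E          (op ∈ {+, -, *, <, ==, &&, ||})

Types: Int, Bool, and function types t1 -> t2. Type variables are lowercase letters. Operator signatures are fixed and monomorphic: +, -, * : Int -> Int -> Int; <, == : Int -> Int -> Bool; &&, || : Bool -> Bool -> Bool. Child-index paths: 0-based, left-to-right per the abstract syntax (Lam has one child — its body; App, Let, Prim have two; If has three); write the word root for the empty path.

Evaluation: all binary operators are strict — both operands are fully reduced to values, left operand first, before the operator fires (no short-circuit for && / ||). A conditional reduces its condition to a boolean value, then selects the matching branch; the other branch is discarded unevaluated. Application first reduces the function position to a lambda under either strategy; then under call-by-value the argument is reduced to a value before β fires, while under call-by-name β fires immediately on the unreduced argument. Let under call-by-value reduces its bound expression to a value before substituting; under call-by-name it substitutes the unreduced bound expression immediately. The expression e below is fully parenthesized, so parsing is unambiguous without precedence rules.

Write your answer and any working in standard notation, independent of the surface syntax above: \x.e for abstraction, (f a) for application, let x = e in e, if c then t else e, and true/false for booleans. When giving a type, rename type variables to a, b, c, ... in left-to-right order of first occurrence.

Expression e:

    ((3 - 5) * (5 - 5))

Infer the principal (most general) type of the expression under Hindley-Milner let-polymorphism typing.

Answer: Int

Derivation:
  unify Int ~ Int
  unify Int ~ Int
  unify Int ~ Int
  unify Int ~ Int
  unify Int ~ Int
  unify Int ~ Int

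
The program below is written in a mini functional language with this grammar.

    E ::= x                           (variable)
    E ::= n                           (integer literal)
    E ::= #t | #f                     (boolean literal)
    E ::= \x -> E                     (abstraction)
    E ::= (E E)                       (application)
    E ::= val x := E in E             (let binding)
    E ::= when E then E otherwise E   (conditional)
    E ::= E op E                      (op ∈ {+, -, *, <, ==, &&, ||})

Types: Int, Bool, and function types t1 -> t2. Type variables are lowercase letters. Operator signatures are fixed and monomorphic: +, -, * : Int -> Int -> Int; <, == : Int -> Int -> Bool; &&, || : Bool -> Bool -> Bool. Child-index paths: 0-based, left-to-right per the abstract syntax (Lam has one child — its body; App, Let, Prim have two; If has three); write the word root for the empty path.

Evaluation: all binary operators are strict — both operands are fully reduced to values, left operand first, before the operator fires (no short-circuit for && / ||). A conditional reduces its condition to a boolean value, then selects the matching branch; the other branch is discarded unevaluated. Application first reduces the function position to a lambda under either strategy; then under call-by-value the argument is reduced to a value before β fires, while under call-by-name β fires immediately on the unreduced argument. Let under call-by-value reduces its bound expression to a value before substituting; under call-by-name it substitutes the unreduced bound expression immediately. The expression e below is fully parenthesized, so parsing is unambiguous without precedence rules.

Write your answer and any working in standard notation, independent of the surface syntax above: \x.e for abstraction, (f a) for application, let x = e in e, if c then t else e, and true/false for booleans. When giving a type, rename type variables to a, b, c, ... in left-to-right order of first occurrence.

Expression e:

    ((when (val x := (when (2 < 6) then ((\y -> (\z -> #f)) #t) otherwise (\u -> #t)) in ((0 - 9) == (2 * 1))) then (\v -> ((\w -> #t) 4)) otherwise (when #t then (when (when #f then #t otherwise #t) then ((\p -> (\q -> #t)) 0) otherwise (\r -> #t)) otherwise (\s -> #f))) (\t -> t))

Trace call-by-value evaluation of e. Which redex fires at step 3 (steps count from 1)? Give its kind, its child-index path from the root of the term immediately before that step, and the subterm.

Derivation:
step 0: ((if (let x = (if (2 < 6) then ((\y.(\z.false)) true) else (\u.true)) in ((0 - 9) == (2 * 1))) then (\v.((\w.true) 4)) else (if true then (if (if false then true else true) then ((\p.(\q.true)) 0) else (\r.true)) else (\s.false))) (\t.t))
step 1: [delta@0.0.0.0] ((if (let x = (if true then ((\y.(\z.false)) true) else (\u.true)) in ((0 - 9) == (2 * 1))) then (\v.((\w.true) 4)) else (if true then (if (if false then true else true) then ((\p.(\q.true)) 0) else (\r.true)) else (\s.false))) (\t.t))
step 2: [if@0.0.0] ((if (let x = ((\y.(\z.false)) true) in ((0 - 9) == (2 * 1))) then (\v.((\w.true) 4)) else (if true then (if (if false then true else true) then ((\p.(\q.true)) 0) else (\r.true)) else (\s.false))) (\t.t))
step 3: [beta@0.0.0] ((if (let x = (\z.false) in ((0 - 9) == (2 * 1))) then (\v.((\w.true) 4)) else (if true then (if (if false then true else true) then ((\p.(\q.true)) 0) else (\r.true)) else (\s.false))) (\t.t))

Answer: beta at 0.0.0 : ((\y.(\z.false)) true)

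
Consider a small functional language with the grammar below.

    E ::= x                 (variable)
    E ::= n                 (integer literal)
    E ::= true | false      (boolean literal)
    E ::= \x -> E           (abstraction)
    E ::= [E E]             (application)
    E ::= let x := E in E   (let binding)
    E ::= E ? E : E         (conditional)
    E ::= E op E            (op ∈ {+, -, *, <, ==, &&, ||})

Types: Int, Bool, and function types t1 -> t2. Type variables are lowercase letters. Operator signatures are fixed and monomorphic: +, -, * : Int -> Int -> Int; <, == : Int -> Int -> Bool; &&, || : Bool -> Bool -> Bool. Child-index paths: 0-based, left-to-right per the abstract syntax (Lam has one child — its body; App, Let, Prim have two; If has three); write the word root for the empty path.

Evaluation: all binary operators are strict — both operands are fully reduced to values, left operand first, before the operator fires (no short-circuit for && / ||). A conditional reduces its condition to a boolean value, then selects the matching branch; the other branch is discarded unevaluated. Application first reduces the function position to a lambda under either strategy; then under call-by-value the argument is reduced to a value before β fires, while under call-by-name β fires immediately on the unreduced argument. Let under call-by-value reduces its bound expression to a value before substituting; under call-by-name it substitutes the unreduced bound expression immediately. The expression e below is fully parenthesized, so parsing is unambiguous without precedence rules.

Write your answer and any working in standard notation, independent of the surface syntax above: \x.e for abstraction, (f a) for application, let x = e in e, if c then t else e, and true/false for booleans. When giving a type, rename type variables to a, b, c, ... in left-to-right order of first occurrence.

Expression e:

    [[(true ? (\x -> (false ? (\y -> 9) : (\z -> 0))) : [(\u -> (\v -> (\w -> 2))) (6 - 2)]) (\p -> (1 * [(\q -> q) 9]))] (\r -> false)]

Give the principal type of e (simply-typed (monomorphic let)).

Answer: Int

Working:
  unify Bool ~ Bool
  unify Bool ~ Bool
\y._ : b -> Int
\z._ : c -> Int
  unify b -> Int ~ c -> Int
  unify b ~ c
  unify Int ~ Int
\x._ : a -> c -> Int
\w._ : f -> Int
\v._ : e -> f -> Int
\u._ : d -> e -> f -> Int
  unify Int ~ Int
  unify Int ~ Int
  unify d -> e -> f -> Int ~ Int -> g
  unify d ~ Int
  unify e -> f -> Int ~ g
_ _ : e -> f -> Int
  unify a -> c -> Int ~ e -> f -> Int
  unify a ~ e
  unify c -> Int ~ f -> Int
  unify c ~ f
  unify Int ~ Int
  unify Int ~ Int
q : i
\q._ : i -> i
  unify i -> i ~ Int -> j
  unify i ~ Int
  unify Int ~ j
_ _ : Int
  unify Int ~ Int
\p._ : h -> Int
  unify e -> f -> Int ~ (h -> Int) -> k
  unify e ~ h -> Int
  unify f -> Int ~ k
_ _ : f -> Int
\r._ : l -> Bool
  unify f -> Int ~ (l -> Bool) -> m
  unify f ~ l -> Bool
  unify Int ~ m
_ _ : Int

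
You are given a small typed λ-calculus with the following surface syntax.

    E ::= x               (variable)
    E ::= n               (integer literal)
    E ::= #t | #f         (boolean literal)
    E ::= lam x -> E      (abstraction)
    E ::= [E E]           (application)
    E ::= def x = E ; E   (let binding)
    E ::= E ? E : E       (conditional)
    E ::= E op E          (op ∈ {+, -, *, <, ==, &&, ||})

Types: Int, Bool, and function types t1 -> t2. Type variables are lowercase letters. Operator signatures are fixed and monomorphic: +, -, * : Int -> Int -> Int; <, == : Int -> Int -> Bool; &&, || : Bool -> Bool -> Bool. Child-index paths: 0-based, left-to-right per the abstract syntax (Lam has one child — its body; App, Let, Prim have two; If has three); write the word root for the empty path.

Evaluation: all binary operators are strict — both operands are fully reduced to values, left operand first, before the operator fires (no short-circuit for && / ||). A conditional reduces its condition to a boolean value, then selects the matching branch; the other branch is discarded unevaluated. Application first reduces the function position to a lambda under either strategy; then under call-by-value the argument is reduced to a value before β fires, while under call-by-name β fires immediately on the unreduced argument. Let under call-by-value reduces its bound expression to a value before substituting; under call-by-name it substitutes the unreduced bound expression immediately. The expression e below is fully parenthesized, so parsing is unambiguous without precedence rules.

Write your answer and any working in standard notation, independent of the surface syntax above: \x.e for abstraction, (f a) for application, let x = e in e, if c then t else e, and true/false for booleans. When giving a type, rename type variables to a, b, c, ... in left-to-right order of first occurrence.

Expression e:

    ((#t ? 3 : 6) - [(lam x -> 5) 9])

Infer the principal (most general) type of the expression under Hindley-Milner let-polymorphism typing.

Answer: Int

Trace:
  unify Bool ~ Bool
  unify Int ~ Int
  unify Int ~ Int
\x._ : a -> Int
  unify a -> Int ~ Int -> b
  unify a ~ Int
  unify Int ~ b
_ _ : Int
  unify Int ~ Int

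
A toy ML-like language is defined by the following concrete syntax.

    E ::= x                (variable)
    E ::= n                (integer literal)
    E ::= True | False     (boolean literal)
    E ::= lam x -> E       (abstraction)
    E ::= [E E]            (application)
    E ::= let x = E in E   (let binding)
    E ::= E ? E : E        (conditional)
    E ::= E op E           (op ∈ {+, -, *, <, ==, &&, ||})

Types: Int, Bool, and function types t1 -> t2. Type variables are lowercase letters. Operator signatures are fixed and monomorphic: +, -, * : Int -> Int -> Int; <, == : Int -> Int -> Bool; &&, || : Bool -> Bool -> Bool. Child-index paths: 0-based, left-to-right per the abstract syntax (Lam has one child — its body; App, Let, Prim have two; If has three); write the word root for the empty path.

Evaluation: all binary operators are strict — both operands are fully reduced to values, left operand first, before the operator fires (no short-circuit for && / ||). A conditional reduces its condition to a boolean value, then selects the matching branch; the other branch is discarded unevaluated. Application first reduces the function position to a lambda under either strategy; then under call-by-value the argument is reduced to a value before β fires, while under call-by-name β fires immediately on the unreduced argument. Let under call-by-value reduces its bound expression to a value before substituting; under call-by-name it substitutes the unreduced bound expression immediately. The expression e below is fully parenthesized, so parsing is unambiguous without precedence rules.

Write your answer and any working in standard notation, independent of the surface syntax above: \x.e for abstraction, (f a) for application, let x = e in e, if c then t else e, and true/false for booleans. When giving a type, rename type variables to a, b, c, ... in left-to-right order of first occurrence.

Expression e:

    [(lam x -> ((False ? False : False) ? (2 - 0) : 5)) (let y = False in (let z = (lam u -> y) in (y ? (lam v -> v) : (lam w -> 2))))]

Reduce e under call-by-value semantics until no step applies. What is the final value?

Answer: 5

Working:
step 0: ((\x.(if (if false then false else false) then (2 - 0) else 5)) (let y = false in (let z = (\u.y) in (if y then (\v.v) else (\w.2)))))
step 1: [let@1] ((\x.(if (if false then false else false) then (2 - 0) else 5)) (let z = (\u.false) in (if false then (\v.v) else (\w.2))))
step 2: [let@1] ((\x.(if (if false then false else false) then (2 - 0) else 5)) (if false then (\v.v) else (\w.2)))
step 3: [if@1] ((\x.(if (if false then false else false) then (2 - 0) else 5)) (\w.2))
step 4: [beta@root] (if (if false then false else false) then (2 - 0) else 5)
step 5: [if@0] (if false then (2 - 0) else 5)
step 6: [if@root] 5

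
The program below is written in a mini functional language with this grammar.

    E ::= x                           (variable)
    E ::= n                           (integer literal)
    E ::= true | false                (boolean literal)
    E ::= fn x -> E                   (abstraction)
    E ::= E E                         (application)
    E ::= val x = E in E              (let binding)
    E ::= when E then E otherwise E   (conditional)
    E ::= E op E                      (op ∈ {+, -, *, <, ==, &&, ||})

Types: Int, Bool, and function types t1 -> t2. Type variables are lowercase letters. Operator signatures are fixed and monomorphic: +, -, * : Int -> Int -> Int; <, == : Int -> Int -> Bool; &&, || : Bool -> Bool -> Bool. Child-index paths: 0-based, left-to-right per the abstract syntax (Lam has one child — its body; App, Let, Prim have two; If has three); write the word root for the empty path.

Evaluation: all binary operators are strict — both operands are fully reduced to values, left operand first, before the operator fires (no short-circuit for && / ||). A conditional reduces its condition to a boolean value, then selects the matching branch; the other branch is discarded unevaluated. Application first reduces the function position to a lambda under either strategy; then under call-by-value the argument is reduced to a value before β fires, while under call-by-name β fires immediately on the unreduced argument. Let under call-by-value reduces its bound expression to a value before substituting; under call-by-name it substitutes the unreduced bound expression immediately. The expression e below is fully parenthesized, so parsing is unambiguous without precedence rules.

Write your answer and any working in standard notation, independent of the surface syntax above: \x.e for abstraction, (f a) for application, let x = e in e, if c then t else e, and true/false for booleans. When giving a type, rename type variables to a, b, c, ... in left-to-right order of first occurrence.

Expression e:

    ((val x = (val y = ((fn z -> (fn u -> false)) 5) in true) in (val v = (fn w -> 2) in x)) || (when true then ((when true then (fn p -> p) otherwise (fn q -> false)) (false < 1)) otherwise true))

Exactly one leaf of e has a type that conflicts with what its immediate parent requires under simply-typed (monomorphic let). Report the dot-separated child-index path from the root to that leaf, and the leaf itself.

Working:
\u._ : b -> Bool
\z._ : a -> b -> Bool
  unify a -> b -> Bool ~ Int -> c
  unify a ~ Int
  unify b -> Bool ~ c
_ _ : b -> Bool
let y : b -> Bool
let x : Bool
\w._ : d -> Int
let v : d -> Int
x : Bool
  unify Bool ~ Bool
  unify Bool ~ Bool
  unify Bool ~ Bool
p : e
\p._ : e -> e
\q._ : f -> Bool
  unify e -> e ~ f -> Bool
  unify e ~ f
  unify f ~ Bool
  unify Bool ~ Int
  FAIL: mismatch Bool ~ Int

Answer: 1.1.1.0 : false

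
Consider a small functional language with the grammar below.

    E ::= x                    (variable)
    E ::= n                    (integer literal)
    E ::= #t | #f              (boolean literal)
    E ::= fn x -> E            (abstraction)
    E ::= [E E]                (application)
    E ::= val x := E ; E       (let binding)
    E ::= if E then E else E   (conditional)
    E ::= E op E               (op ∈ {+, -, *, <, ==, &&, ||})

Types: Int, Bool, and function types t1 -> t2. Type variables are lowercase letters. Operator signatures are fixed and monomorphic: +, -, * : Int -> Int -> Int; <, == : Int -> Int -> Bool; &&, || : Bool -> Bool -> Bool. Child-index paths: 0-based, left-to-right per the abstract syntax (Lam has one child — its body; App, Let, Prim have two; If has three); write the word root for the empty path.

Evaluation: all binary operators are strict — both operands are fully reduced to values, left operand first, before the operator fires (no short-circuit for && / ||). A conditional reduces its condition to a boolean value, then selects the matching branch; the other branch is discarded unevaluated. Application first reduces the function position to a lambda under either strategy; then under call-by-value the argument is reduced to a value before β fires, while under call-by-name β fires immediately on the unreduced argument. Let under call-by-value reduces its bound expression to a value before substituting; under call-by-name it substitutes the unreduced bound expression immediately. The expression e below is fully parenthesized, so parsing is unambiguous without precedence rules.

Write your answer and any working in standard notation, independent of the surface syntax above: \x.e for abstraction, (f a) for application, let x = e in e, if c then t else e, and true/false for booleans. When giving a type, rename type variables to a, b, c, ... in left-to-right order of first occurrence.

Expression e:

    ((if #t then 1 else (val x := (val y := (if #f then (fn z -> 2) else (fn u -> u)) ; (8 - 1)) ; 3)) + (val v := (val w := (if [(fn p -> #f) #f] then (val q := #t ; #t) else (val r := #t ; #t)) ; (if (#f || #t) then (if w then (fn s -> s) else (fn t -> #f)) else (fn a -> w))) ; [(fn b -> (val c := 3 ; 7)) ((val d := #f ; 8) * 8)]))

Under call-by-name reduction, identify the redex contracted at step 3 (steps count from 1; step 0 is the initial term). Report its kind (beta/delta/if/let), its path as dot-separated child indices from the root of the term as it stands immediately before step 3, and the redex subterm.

Derivation:
step 0: ((if true then 1 else (let x = (let y = (if false then (\z.2) else (\u.u)) in (8 - 1)) in 3)) + (let v = (let w = (if ((\p.false) false) then (let q = true in true) else (let r = true in true)) in (if (false || true) then (if w then (\s.s) else (\t.false)) else (\a.w))) in ((\b.(let c = 3 in 7)) ((let d = false in 8) * 8))))
step 1: [if@0] (1 + (let v = (let w = (if ((\p.false) false) then (let q = true in true) else (let r = true in true)) in (if (false || true) then (if w then (\s.s) else (\t.false)) else (\a.w))) in ((\b.(let c = 3 in 7)) ((let d = false in 8) * 8))))
step 2: [let@1] (1 + ((\b.(let c = 3 in 7)) ((let d = false in 8) * 8)))
step 3: [beta@1] (1 + (let c = 3 in 7))

Answer: beta at 1 : ((\b.(let c = 3 in 7)) ((let d = false in 8) * 8))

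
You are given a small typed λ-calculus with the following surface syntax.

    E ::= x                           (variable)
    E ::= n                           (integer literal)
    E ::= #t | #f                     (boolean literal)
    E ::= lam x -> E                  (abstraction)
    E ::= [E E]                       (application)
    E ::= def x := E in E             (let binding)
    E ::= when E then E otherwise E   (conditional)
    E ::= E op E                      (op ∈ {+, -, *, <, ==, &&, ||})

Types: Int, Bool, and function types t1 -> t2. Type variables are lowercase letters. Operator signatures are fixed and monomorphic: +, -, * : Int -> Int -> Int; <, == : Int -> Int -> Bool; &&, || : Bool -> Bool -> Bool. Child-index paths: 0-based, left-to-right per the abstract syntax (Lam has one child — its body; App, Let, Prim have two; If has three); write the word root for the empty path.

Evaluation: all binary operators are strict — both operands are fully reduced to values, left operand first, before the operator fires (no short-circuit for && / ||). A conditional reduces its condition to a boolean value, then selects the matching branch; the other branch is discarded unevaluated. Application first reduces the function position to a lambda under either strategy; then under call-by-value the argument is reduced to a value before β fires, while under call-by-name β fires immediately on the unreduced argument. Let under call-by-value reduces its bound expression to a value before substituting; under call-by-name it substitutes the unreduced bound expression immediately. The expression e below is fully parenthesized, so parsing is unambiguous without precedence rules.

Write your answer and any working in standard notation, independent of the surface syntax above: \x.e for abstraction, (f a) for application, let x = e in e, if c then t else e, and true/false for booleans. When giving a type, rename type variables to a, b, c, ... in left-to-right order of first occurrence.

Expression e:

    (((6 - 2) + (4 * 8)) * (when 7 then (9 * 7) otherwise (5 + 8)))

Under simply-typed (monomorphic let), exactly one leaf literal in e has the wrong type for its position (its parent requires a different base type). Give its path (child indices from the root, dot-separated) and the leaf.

Answer: 1.0 : 7

Working:
  unify Int ~ Int
  unify Int ~ Int
  unify Int ~ Int
  unify Int ~ Int
  unify Int ~ Int
  unify Int ~ Int
  unify Int ~ Int
  unify Int ~ Bool
  FAIL: mismatch Int ~ Bool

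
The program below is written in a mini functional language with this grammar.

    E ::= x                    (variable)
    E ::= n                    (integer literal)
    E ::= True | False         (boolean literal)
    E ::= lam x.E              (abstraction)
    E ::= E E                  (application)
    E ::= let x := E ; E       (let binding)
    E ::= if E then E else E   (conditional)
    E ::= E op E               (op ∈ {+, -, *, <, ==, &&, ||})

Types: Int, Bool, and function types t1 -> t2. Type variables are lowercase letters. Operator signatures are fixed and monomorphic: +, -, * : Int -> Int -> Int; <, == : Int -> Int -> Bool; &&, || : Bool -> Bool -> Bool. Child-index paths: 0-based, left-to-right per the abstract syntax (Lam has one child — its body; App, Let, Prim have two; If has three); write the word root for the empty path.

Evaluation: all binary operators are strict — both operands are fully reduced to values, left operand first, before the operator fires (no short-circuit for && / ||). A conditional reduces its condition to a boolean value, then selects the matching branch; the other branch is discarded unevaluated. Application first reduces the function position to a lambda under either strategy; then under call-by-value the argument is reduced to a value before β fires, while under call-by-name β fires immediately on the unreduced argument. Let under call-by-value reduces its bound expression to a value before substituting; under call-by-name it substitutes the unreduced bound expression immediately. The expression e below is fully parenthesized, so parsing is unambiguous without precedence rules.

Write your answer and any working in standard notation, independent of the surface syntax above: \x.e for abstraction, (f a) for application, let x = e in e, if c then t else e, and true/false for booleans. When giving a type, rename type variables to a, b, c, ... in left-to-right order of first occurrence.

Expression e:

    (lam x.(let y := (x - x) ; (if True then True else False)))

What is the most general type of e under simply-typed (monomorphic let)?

Trace:
x : a
  unify a ~ Int
x : Int
  unify Int ~ Int
let y : Int
  unify Bool ~ Bool
  unify Bool ~ Bool
\x._ : Int -> Bool

Answer: Int -> Bool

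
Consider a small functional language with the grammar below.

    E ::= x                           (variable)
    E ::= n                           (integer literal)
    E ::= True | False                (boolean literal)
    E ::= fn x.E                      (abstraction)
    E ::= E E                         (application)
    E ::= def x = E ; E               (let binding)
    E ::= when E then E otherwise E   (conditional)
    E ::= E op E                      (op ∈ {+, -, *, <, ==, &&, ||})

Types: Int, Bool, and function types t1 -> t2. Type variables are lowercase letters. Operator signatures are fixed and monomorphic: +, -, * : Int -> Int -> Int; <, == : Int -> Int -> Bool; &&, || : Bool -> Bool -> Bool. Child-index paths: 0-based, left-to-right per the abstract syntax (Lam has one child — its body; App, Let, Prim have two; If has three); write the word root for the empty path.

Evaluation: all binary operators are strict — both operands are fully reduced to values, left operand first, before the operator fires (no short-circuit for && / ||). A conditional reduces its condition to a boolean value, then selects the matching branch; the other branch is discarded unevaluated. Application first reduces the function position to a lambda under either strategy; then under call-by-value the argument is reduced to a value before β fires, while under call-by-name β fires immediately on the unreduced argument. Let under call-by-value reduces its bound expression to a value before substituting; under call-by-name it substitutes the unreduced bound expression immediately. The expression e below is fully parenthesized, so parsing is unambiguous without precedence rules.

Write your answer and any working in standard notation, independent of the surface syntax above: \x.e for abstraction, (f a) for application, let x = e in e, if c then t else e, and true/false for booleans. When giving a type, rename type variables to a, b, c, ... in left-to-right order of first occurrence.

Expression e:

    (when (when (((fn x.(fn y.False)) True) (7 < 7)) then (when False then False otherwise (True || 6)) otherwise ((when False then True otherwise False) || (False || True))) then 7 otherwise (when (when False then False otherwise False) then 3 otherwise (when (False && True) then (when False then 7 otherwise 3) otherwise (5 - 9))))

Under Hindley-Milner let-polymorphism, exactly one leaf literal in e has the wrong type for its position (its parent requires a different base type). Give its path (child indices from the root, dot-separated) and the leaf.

Answer: 0.1.2.1 : 6

Derivation:
\y._ : b -> Bool
\x._ : a -> b -> Bool
  unify a -> b -> Bool ~ Bool -> c
  unify a ~ Bool
  unify b -> Bool ~ c
_ _ : b -> Bool
  unify Int ~ Int
  unify Int ~ Int
  unify b -> Bool ~ Bool -> d
  unify b ~ Bool
  unify Bool ~ d
_ _ : Bool
  unify Bool ~ Bool
  unify Bool ~ Bool
  unify Bool ~ Bool
  unify Int ~ Bool
  FAIL: mismatch Int ~ Bool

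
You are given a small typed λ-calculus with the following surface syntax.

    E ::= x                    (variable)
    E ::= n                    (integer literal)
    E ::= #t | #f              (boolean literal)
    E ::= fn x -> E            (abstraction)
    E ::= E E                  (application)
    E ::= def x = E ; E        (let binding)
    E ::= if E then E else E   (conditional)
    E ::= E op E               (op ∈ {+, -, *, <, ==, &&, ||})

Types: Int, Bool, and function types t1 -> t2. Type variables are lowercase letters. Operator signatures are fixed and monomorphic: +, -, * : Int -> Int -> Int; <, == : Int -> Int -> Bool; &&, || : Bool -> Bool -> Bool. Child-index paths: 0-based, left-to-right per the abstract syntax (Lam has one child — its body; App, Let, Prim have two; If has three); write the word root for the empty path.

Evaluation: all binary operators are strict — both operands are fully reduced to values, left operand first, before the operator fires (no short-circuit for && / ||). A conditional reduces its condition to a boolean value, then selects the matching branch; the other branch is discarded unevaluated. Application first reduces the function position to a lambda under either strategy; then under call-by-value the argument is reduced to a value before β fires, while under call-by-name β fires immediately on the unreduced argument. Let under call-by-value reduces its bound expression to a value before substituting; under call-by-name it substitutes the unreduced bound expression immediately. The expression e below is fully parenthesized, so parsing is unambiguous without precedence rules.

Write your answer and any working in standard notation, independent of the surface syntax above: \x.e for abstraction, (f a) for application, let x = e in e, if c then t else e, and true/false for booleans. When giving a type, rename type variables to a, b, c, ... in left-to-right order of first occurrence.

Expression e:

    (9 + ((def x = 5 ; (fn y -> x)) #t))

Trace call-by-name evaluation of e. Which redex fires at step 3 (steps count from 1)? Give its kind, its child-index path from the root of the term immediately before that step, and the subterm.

Answer: delta at root : (9 + 5)

Derivation:
step 0: (9 + ((let x = 5 in (\y.x)) true))
step 1: [let@1.0] (9 + ((\y.5) true))
step 2: [beta@1] (9 + 5)
step 3: [delta@root] 14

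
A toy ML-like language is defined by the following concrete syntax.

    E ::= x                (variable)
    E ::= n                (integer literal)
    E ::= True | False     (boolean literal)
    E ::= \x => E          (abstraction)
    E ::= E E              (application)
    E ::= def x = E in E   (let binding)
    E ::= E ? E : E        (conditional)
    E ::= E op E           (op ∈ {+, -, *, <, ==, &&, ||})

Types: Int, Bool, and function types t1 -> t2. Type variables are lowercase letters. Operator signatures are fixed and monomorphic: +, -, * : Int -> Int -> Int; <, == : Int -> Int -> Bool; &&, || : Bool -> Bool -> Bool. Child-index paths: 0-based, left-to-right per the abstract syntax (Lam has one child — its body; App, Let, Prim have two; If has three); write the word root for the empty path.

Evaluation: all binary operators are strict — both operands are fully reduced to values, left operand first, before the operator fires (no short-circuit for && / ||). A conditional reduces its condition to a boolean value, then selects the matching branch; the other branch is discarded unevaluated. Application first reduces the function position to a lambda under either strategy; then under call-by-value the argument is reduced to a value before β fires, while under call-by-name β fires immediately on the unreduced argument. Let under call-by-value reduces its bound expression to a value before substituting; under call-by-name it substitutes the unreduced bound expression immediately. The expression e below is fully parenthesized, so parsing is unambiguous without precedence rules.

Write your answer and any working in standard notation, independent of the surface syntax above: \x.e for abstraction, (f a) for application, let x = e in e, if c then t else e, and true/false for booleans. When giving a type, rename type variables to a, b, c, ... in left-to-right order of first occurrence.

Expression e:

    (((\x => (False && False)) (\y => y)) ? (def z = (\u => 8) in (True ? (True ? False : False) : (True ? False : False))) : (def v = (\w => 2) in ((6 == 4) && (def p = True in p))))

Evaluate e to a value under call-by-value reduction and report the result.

Answer: false

Trace:
step 0: (if ((\x.(false && false)) (\y.y)) then (let z = (\u.8) in (if true then (if true then false else false) else (if true then false else false))) else (let v = (\w.2) in ((6 == 4) && (let p = true in p))))
step 1: [beta@0] (if (false && false) then (let z = (\u.8) in (if true then (if true then false else false) else (if true then false else false))) else (let v = (\w.2) in ((6 == 4) && (let p = true in p))))
step 2: [delta@0] (if false then (let z = (\u.8) in (if true then (if true then false else false) else (if true then false else false))) else (let v = (\w.2) in ((6 == 4) && (let p = true in p))))
step 3: [if@root] (let v = (\w.2) in ((6 == 4) && (let p = true in p)))
step 4: [let@root] ((6 == 4) && (let p = true in p))
step 5: [delta@0] (false && (let p = true in p))
step 6: [let@1] (false && true)
step 7: [delta@root] false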